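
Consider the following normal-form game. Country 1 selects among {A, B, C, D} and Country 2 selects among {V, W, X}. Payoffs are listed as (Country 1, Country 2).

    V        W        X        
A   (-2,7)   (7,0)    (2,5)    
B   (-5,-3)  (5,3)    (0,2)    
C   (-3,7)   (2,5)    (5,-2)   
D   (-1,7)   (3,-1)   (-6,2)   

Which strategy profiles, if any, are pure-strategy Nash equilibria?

(D, V)

A profile is a Nash equilibrium when each player is best-responding to the other.
Country 1's best responses — vs V: D (payoff -1); vs W: A (payoff 7); vs X: C (payoff 5).
Country 2's best responses — vs A: V (payoff 7); vs B: W (payoff 3); vs C: V (payoff 7); vs D: V (payoff 7).
The only mutual best response is (D, V); neither player gains by switching there.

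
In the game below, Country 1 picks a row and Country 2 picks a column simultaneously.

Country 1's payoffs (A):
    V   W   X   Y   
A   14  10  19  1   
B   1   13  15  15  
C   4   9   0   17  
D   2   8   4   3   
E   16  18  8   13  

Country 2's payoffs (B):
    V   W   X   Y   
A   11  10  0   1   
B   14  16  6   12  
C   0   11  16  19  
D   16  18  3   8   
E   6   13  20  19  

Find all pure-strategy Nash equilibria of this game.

Check mutual best responses: a cell is a NE iff neither player can gain by unilaterally deviating.
Country 1's best responses — vs V: E (payoff 16); vs W: E (payoff 18); vs X: A (payoff 19); vs Y: C (payoff 17).
Country 2's best responses — vs A: V (payoff 11); vs B: W (payoff 16); vs C: Y (payoff 19); vs D: W (payoff 18); vs E: X (payoff 20).
The only mutual best response is (C, Y); neither player gains by switching there.

(C, Y)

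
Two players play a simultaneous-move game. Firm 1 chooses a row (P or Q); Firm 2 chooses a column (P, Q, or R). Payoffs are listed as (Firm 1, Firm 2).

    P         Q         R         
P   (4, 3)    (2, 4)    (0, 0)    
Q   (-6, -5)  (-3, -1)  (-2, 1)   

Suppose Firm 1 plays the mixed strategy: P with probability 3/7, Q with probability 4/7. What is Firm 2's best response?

Q

Firm 2's best reply maximizes expected payoff against the mix.
P: (3/7)·3 + (4/7)·(-5) = -11/7
Q: (3/7)·4 + (4/7)·(-1) = 8/7
R: (3/7)·0 + (4/7)·1 = 4/7
Highest expected payoff is 8/7, from Q.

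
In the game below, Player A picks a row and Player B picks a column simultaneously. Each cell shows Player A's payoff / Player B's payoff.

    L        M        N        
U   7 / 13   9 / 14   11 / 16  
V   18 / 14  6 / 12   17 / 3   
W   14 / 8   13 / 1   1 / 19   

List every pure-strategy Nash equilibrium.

(V, L)

Find each player's best response to every opponent strategy; NE are the intersections.
Player A's best responses — vs L: V (payoff 18); vs M: W (payoff 13); vs N: V (payoff 17).
Player B's best responses — vs U: N (payoff 16); vs V: L (payoff 14); vs W: N (payoff 19).
The only mutual best response is (V, L); neither player gains by switching there.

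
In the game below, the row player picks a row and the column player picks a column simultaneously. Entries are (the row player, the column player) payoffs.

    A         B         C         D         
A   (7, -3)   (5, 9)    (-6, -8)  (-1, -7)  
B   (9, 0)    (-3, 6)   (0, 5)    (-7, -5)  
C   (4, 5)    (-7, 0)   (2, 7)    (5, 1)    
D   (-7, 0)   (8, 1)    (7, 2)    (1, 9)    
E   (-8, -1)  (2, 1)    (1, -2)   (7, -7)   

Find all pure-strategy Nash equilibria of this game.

None

A profile is a Nash equilibrium when each player is best-responding to the other.
The row player's best responses — vs A: B (payoff 9); vs B: D (payoff 8); vs C: D (payoff 7); vs D: E (payoff 7).
The column player's best responses — vs A: B (payoff 9); vs B: B (payoff 6); vs C: C (payoff 7); vs D: D (payoff 9); vs E: B (payoff 1).
No cell has both players best-responding. For instance, the row player's best reply to C is D, but against D the column player prefers D over C.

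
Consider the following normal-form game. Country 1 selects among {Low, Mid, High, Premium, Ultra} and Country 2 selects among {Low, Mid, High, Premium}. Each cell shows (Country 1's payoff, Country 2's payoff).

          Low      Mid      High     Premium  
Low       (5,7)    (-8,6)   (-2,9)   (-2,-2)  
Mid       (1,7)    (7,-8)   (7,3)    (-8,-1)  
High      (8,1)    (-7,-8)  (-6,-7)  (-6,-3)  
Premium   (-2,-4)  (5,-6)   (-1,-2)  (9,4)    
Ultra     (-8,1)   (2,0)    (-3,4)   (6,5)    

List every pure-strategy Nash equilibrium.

A profile is a Nash equilibrium when each player is best-responding to the other.
Country 1's best responses — vs Low: High (payoff 8); vs Mid: Mid (payoff 7); vs High: Mid (payoff 7); vs Premium: Premium (payoff 9).
Country 2's best responses — vs Low: High (payoff 9); vs Mid: Low (payoff 7); vs High: Low (payoff 1); vs Premium: Premium (payoff 4); vs Ultra: Premium (payoff 5).
Mutual best responses occur at (High, Low) and (Premium, Premium); at each, neither player gains by switching.

(High, Low) and (Premium, Premium)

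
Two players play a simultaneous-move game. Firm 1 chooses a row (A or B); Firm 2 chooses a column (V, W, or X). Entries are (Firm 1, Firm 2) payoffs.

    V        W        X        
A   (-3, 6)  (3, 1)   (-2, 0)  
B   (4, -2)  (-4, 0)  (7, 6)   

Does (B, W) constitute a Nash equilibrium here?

No

Holding Firm 2 at W: Firm 1 gets -4 from B but could get 3 by switching to A. Firm 1 has a profitable deviation.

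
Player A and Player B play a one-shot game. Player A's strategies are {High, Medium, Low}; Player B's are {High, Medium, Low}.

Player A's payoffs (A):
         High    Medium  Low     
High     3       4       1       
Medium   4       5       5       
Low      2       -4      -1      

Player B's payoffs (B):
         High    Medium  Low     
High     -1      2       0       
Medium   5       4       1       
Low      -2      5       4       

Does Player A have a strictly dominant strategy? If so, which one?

Medium

A strategy is strictly dominant if it gives Player A a strictly higher payoff than every other strategy, against every choice by the opponent.
Medium strictly dominates: vs High: 4 > each of {3, 2}; vs Medium: 5 > each of {4, -4}; vs Low: 5 > each of {1, -1}.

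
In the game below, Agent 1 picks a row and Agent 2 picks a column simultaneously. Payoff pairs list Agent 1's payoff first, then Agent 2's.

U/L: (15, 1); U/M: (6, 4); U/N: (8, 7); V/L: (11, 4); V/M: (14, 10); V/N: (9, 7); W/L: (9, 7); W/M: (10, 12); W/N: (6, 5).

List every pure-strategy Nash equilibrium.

Find each player's best response to every opponent strategy; NE are the intersections.
Agent 1's best responses — vs L: U (payoff 15); vs M: V (payoff 14); vs N: V (payoff 9).
Agent 2's best responses — vs U: N (payoff 7); vs V: M (payoff 10); vs W: M (payoff 12).
The only mutual best response is (V, M); neither player gains by switching there.

(V, M)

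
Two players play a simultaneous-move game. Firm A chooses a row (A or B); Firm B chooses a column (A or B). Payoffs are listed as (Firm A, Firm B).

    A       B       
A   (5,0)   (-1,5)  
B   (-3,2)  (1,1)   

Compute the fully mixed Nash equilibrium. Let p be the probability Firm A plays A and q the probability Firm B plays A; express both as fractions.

In a mixed NE each player is indifferent between their pure strategies, so the opponent's mix sets the indifference.
Firm B indifferent between A and B: p·0 + (1−p)·2 = p·5 + (1−p)·1 ⟹ 2 + (-2)p = 1 + 4p ⟹ p = 1/6.
Firm A indifferent between A and B: q·5 + (1−q)·(-1) = q·(-3) + (1−q)·1 ⟹ (-1) + 6q = 1 + (-4)q ⟹ q = 1/5.

p = 1/6, q = 1/5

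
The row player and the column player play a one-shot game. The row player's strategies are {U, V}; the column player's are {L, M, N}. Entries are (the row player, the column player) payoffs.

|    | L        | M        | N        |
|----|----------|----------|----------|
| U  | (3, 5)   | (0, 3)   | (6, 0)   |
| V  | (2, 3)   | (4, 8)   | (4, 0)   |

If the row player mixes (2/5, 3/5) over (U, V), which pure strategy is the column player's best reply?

The column player's best reply maximizes expected payoff against the mix.
L: (2/5)·5 + (3/5)·3 = 19/5
M: (2/5)·3 + (3/5)·8 = 6
N: (2/5)·0 + (3/5)·0 = 0
Highest expected payoff is 6, from M.

M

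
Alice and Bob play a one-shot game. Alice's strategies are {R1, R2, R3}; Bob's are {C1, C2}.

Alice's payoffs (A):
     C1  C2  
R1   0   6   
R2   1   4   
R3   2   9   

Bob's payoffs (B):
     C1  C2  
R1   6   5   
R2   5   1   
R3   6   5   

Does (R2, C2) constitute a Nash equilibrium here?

Holding Bob at C2: Alice gets 4 from R2 but could get 9 by switching to R3. Alice has a profitable deviation.

No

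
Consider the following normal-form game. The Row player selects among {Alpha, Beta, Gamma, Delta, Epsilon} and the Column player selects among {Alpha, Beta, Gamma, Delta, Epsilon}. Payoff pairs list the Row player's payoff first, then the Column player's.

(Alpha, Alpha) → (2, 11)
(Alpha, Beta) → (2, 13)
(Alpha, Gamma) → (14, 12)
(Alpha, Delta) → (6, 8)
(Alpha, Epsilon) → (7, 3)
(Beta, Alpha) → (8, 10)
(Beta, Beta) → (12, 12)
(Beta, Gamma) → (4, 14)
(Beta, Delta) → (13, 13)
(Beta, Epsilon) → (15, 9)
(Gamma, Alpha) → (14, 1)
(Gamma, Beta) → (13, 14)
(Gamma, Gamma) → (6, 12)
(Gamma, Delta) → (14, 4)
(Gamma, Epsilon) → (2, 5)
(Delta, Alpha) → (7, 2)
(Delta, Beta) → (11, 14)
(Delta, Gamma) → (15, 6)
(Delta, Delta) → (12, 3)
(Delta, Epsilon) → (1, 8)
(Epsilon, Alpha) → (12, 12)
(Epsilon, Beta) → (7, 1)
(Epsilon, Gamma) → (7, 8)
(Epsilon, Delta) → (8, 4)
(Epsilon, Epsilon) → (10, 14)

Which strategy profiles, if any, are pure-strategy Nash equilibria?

A profile is a Nash equilibrium when each player is best-responding to the other.
The Row player's best responses — vs Alpha: Gamma (payoff 14); vs Beta: Gamma (payoff 13); vs Gamma: Delta (payoff 15); vs Delta: Gamma (payoff 14); vs Epsilon: Beta (payoff 15).
The Column player's best responses — vs Alpha: Beta (payoff 13); vs Beta: Gamma (payoff 14); vs Gamma: Beta (payoff 14); vs Delta: Beta (payoff 14); vs Epsilon: Epsilon (payoff 14).
The only mutual best response is (Gamma, Beta); neither player gains by switching there.

(Gamma, Beta)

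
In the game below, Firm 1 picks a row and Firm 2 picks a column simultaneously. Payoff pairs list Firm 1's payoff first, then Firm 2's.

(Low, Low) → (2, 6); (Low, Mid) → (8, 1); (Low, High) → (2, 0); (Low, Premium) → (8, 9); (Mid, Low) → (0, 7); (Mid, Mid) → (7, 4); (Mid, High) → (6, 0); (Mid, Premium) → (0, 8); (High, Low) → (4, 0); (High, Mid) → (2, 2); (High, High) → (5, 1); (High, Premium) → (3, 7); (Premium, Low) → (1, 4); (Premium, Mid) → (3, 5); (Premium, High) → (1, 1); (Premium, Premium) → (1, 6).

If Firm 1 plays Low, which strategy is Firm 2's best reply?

With Firm 1 fixed at Low, Firm 2's payoffs are: Low → 6, Mid → 1, High → 0, Premium → 9.
The maximum is 9, achieved by Premium.

Premium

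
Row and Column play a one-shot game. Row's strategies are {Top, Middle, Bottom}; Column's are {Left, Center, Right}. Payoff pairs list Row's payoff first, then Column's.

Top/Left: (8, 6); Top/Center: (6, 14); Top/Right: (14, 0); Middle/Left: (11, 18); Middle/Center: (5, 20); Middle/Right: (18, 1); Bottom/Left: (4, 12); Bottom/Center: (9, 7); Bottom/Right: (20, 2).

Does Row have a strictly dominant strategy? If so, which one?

A strategy is strictly dominant if it gives Row a strictly higher payoff than every other strategy, against every choice by the opponent.
Top is not dominant: against Left, Middle gives 11 > 8.
Middle is not dominant: against Center, Top gives 6 > 5.
Bottom is not dominant: against Left, Top gives 8 > 4.
No single strategy is best against every opponent action.

No strictly dominant strategy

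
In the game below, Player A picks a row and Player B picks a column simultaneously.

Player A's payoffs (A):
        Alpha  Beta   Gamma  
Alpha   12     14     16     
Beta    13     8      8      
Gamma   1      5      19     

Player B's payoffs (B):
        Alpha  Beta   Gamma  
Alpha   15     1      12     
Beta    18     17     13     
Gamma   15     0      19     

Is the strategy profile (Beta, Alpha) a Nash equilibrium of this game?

Yes

Holding Player B at Alpha: Player A gets 13 from Beta, versus 12 from Alpha, 1 from Gamma. No profitable deviation for Player A.
Holding Player A at Beta: Player B gets 18 from Alpha, versus 17 from Beta, 13 from Gamma. No profitable deviation for Player B either.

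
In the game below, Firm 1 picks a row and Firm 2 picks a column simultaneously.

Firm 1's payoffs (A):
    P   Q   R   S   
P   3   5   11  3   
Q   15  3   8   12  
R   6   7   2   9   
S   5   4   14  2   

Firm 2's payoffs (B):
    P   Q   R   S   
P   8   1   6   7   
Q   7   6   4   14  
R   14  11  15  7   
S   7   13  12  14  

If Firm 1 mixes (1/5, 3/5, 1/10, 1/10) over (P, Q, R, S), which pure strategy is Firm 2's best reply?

Compute Firm 2's expected payoff from each pure strategy against the given mix.
P: (1/5)·8 + (3/5)·7 + (1/10)·14 + (1/10)·7 = 79/10
Q: (1/5)·1 + (3/5)·6 + (1/10)·11 + (1/10)·13 = 31/5
R: (1/5)·6 + (3/5)·4 + (1/10)·15 + (1/10)·12 = 63/10
S: (1/5)·7 + (3/5)·14 + (1/10)·7 + (1/10)·14 = 119/10
Highest expected payoff is 119/10, from S.

S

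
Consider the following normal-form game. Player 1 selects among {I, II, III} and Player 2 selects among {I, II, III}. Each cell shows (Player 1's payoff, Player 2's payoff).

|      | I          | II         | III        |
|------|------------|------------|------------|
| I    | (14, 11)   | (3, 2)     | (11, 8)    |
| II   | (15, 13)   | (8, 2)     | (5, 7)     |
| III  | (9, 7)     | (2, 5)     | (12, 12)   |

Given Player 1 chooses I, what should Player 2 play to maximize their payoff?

With Player 1 fixed at I, Player 2's payoffs are: I → 11, II → 2, III → 8.
The maximum is 11, achieved by I.

I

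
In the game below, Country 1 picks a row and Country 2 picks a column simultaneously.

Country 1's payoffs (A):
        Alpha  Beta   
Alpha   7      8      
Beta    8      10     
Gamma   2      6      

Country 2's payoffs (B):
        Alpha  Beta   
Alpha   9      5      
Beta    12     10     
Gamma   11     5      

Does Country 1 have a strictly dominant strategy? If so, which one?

Check whether one of Country 1's strategies beats all alternatives regardless of what the opponent does.
Beta strictly dominates: vs Alpha: 8 > each of {7, 2}; vs Beta: 10 > each of {8, 6}.

Beta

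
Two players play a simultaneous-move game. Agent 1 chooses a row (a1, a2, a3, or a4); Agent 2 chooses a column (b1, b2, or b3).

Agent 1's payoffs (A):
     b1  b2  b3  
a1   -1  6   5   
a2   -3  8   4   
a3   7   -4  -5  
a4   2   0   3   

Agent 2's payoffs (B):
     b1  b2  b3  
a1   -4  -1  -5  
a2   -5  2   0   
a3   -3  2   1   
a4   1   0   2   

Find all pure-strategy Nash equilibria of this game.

Find each player's best response to every opponent strategy; NE are the intersections.
Agent 1's best responses — vs b1: a3 (payoff 7); vs b2: a2 (payoff 8); vs b3: a1 (payoff 5).
Agent 2's best responses — vs a1: b2 (payoff -1); vs a2: b2 (payoff 2); vs a3: b2 (payoff 2); vs a4: b3 (payoff 2).
The only mutual best response is (a2, b2); neither player gains by switching there.

(a2, b2)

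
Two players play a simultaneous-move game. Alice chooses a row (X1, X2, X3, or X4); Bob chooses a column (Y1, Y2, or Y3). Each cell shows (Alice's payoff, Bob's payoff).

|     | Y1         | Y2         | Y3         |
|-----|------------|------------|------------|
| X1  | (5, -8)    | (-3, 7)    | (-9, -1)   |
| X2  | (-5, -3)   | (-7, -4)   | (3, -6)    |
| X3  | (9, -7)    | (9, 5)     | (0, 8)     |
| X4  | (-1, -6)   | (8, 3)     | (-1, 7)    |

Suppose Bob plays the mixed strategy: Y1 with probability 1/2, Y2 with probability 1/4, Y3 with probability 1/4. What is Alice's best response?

Alice's best reply maximizes expected payoff against the mix.
X1: (1/2)·5 + (1/4)·(-3) + (1/4)·(-9) = -1/2
X2: (1/2)·(-5) + (1/4)·(-7) + (1/4)·3 = -7/2
X3: (1/2)·9 + (1/4)·9 + (1/4)·0 = 27/4
X4: (1/2)·(-1) + (1/4)·8 + (1/4)·(-1) = 5/4
Highest expected payoff is 27/4, from X3.

X3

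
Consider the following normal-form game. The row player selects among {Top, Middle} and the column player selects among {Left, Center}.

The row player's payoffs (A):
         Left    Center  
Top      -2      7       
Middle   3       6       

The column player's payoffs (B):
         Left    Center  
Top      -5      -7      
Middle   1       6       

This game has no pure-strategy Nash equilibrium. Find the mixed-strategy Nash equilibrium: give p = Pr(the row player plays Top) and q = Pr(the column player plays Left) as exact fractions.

In a mixed NE each player is indifferent between their pure strategies, so the opponent's mix sets the indifference.
The column player indifferent between Left and Center: p·(-5) + (1−p)·1 = p·(-7) + (1−p)·6 ⟹ 1 + (-6)p = 6 + (-13)p ⟹ p = 5/7.
The row player indifferent between Top and Middle: q·(-2) + (1−q)·7 = q·3 + (1−q)·6 ⟹ 7 + (-9)q = 6 + (-3)q ⟹ q = 1/6.

p = 5/7, q = 1/6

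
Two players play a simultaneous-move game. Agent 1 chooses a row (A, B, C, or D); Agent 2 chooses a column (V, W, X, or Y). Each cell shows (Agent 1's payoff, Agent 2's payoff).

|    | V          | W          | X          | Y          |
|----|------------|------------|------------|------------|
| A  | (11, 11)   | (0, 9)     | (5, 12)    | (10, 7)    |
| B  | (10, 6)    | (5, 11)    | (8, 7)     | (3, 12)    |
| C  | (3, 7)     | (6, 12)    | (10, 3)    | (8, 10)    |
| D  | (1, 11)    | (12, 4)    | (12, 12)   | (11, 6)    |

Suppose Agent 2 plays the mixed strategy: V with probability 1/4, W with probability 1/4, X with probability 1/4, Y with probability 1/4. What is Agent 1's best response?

D

Compute Agent 1's expected payoff from each pure strategy against the given mix.
A: (1/4)·11 + (1/4)·0 + (1/4)·5 + (1/4)·10 = 13/2
B: (1/4)·10 + (1/4)·5 + (1/4)·8 + (1/4)·3 = 13/2
C: (1/4)·3 + (1/4)·6 + (1/4)·10 + (1/4)·8 = 27/4
D: (1/4)·1 + (1/4)·12 + (1/4)·12 + (1/4)·11 = 9
Highest expected payoff is 9, from D.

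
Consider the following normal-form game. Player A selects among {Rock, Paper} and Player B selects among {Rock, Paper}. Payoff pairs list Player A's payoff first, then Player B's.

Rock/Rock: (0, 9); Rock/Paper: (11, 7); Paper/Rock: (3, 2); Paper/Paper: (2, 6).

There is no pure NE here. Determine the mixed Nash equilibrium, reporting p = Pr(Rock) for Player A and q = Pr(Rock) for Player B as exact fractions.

In a mixed NE each player is indifferent between their pure strategies, so the opponent's mix sets the indifference.
Player B indifferent between Rock and Paper: p·9 + (1−p)·2 = p·7 + (1−p)·6 ⟹ 2 + 7p = 6 + 1p ⟹ p = 2/3.
Player A indifferent between Rock and Paper: q·0 + (1−q)·11 = q·3 + (1−q)·2 ⟹ 11 + (-11)q = 2 + 1q ⟹ q = 3/4.

p = 2/3, q = 3/4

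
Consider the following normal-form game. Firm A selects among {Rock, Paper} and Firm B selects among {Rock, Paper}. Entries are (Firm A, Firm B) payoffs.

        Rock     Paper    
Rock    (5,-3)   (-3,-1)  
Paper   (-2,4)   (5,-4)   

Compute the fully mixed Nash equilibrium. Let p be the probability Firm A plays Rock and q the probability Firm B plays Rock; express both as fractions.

In a mixed NE each player is indifferent between their pure strategies, so the opponent's mix sets the indifference.
Firm B indifferent between Rock and Paper: p·(-3) + (1−p)·4 = p·(-1) + (1−p)·(-4) ⟹ 4 + (-7)p = (-4) + 3p ⟹ p = 4/5.
Firm A indifferent between Rock and Paper: q·5 + (1−q)·(-3) = q·(-2) + (1−q)·5 ⟹ (-3) + 8q = 5 + (-7)q ⟹ q = 8/15.

p = 4/5, q = 8/15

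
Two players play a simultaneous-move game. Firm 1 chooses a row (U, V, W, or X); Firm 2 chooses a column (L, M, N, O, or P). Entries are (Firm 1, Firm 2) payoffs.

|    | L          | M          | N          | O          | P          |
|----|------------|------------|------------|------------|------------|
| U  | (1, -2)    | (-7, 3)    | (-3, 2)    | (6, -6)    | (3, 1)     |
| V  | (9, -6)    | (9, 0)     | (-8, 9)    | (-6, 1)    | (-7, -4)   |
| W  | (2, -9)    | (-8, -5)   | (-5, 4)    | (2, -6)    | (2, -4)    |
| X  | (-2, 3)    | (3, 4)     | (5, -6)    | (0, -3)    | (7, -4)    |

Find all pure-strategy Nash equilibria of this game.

None

A profile is a Nash equilibrium when each player is best-responding to the other.
Firm 1's best responses — vs L: V (payoff 9); vs M: V (payoff 9); vs N: X (payoff 5); vs O: U (payoff 6); vs P: X (payoff 7).
Firm 2's best responses — vs U: M (payoff 3); vs V: N (payoff 9); vs W: N (payoff 4); vs X: M (payoff 4).
No cell has both players best-responding. For instance, Firm 1's best reply to O is U, but against U Firm 2 prefers M over O.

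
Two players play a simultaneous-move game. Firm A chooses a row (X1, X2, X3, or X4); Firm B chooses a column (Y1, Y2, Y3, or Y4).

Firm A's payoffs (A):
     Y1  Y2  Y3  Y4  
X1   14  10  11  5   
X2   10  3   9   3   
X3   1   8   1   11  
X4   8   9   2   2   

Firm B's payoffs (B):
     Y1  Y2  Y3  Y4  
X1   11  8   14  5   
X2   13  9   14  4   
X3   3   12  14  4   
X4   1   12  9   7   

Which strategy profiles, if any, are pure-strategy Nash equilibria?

(X1, Y3)

A profile is a Nash equilibrium when each player is best-responding to the other.
Firm A's best responses — vs Y1: X1 (payoff 14); vs Y2: X1 (payoff 10); vs Y3: X1 (payoff 11); vs Y4: X3 (payoff 11).
Firm B's best responses — vs X1: Y3 (payoff 14); vs X2: Y3 (payoff 14); vs X3: Y3 (payoff 14); vs X4: Y2 (payoff 12).
The only mutual best response is (X1, Y3); neither player gains by switching there.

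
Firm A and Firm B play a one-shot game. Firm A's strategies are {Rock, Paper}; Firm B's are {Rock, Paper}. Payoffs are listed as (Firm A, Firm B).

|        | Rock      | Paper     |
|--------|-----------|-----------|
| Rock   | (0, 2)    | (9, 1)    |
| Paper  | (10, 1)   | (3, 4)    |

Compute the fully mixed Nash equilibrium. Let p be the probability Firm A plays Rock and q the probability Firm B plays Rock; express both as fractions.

In a mixed NE each player is indifferent between their pure strategies, so the opponent's mix sets the indifference.
Firm B indifferent between Rock and Paper: p·2 + (1−p)·1 = p·1 + (1−p)·4 ⟹ 1 + 1p = 4 + (-3)p ⟹ p = 3/4.
Firm A indifferent between Rock and Paper: q·0 + (1−q)·9 = q·10 + (1−q)·3 ⟹ 9 + (-9)q = 3 + 7q ⟹ q = 3/8.

p = 3/4, q = 3/8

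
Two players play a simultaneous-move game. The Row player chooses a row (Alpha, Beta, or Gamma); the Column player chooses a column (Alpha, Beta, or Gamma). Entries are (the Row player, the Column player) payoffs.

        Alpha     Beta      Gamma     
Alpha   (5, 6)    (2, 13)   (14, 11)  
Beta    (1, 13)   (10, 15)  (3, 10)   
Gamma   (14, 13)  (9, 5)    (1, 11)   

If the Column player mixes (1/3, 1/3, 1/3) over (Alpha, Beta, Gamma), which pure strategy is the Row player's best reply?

The Row player's best reply maximizes expected payoff against the mix.
Alpha: (1/3)·5 + (1/3)·2 + (1/3)·14 = 7
Beta: (1/3)·1 + (1/3)·10 + (1/3)·3 = 14/3
Gamma: (1/3)·14 + (1/3)·9 + (1/3)·1 = 8
Highest expected payoff is 8, from Gamma.

Gamma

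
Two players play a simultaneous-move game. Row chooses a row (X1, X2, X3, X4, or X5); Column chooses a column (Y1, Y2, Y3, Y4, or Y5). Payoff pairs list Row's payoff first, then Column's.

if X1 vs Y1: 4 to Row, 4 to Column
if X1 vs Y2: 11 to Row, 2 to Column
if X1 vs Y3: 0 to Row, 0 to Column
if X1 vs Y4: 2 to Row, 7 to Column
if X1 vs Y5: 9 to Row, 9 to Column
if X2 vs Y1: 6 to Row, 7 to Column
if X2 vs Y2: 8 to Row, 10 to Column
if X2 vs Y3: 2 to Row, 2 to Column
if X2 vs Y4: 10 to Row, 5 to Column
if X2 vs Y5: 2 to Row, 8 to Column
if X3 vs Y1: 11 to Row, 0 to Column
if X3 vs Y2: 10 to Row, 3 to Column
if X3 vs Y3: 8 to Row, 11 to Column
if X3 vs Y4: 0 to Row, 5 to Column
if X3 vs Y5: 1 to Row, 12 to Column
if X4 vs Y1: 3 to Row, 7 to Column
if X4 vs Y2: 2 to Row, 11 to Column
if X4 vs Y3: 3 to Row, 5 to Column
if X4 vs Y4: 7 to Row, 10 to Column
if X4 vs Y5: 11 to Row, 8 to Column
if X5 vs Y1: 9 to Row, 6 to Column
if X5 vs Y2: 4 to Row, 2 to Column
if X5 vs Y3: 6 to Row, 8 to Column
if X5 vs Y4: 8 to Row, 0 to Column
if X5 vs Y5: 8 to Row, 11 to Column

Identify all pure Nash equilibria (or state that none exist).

A profile is a Nash equilibrium when each player is best-responding to the other.
Row's best responses — vs Y1: X3 (payoff 11); vs Y2: X1 (payoff 11); vs Y3: X3 (payoff 8); vs Y4: X2 (payoff 10); vs Y5: X4 (payoff 11).
Column's best responses — vs X1: Y5 (payoff 9); vs X2: Y2 (payoff 10); vs X3: Y5 (payoff 12); vs X4: Y2 (payoff 11); vs X5: Y5 (payoff 11).
No cell has both players best-responding. For instance, Row's best reply to Y5 is X4, but against X4 Column prefers Y2 over Y5.

None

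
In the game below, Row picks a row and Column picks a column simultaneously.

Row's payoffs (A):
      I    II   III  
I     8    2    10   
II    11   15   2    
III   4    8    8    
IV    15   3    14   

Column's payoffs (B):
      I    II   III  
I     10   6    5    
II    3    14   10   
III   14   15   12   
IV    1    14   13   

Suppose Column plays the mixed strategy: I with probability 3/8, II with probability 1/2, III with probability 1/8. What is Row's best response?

Compute Row's expected payoff from each pure strategy against the given mix.
I: (3/8)·8 + (1/2)·2 + (1/8)·10 = 21/4
II: (3/8)·11 + (1/2)·15 + (1/8)·2 = 95/8
III: (3/8)·4 + (1/2)·8 + (1/8)·8 = 13/2
IV: (3/8)·15 + (1/2)·3 + (1/8)·14 = 71/8
Highest expected payoff is 95/8, from II.

II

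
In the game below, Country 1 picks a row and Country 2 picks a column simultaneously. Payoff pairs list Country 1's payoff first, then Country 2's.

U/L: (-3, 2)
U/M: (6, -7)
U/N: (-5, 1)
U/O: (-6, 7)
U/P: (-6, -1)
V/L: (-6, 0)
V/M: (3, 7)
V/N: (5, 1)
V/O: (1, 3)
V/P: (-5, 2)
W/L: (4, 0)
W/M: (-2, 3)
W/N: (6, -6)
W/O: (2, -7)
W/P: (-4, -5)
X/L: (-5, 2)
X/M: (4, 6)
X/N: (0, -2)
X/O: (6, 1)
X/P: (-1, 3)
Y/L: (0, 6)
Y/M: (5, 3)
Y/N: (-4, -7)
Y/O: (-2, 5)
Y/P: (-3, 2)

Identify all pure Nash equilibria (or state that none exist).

None

Check mutual best responses: a cell is a NE iff neither player can gain by unilaterally deviating.
Country 1's best responses — vs L: W (payoff 4); vs M: U (payoff 6); vs N: W (payoff 6); vs O: X (payoff 6); vs P: X (payoff -1).
Country 2's best responses — vs U: O (payoff 7); vs V: M (payoff 7); vs W: M (payoff 3); vs X: M (payoff 6); vs Y: L (payoff 6).
No cell has both players best-responding. For instance, Country 1's best reply to L is W, but against W Country 2 prefers M over L.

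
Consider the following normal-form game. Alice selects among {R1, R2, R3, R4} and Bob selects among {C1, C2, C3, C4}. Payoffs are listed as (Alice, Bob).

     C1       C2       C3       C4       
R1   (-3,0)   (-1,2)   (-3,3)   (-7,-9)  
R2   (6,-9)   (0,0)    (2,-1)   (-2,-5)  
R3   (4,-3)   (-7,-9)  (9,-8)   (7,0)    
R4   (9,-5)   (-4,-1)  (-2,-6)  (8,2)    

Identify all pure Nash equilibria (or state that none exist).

Check mutual best responses: a cell is a NE iff neither player can gain by unilaterally deviating.
Alice's best responses — vs C1: R4 (payoff 9); vs C2: R2 (payoff 0); vs C3: R3 (payoff 9); vs C4: R4 (payoff 8).
Bob's best responses — vs R1: C3 (payoff 3); vs R2: C2 (payoff 0); vs R3: C4 (payoff 0); vs R4: C4 (payoff 2).
Mutual best responses occur at (R2, C2) and (R4, C4); at each, neither player gains by switching.

(R2, C2) and (R4, C4)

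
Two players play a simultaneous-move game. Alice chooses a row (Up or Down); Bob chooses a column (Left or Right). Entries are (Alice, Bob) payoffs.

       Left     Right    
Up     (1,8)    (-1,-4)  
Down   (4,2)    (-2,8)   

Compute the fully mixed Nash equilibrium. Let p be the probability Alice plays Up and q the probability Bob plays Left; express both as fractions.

p = 1/3, q = 1/4

In a mixed NE each player is indifferent between their pure strategies, so the opponent's mix sets the indifference.
Bob indifferent between Left and Right: p·8 + (1−p)·2 = p·(-4) + (1−p)·8 ⟹ 2 + 6p = 8 + (-12)p ⟹ p = 1/3.
Alice indifferent between Up and Down: q·1 + (1−q)·(-1) = q·4 + (1−q)·(-2) ⟹ (-1) + 2q = (-2) + 6q ⟹ q = 1/4.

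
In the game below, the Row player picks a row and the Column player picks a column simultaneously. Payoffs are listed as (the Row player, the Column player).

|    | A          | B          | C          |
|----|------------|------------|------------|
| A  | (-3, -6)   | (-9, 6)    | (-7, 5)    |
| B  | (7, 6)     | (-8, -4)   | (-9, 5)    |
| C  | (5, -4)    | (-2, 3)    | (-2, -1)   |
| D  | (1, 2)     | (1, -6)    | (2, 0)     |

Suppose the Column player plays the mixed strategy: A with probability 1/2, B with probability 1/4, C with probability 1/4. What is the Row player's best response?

C

The Row player's best reply maximizes expected payoff against the mix.
A: (1/2)·(-3) + (1/4)·(-9) + (1/4)·(-7) = -11/2
B: (1/2)·7 + (1/4)·(-8) + (1/4)·(-9) = -3/4
C: (1/2)·5 + (1/4)·(-2) + (1/4)·(-2) = 3/2
D: (1/2)·1 + (1/4)·1 + (1/4)·2 = 5/4
Highest expected payoff is 3/2, from C.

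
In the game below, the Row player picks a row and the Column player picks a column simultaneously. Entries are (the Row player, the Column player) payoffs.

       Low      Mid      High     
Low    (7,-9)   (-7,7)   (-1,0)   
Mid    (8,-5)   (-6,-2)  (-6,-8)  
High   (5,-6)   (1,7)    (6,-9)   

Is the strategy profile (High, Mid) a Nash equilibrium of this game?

Yes

Holding the Column player at Mid: the Row player gets 1 from High, versus -7 from Low, -6 from Mid. No profitable deviation for the Row player.
Holding the Row player at High: the Column player gets 7 from Mid, versus -6 from Low, -9 from High. No profitable deviation for the Column player either.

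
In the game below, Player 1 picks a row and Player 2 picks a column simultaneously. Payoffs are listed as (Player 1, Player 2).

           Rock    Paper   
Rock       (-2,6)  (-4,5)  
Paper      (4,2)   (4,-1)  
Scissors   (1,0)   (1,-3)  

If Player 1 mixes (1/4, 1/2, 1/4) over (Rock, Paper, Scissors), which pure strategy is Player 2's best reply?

Player 2's best reply maximizes expected payoff against the mix.
Rock: (1/4)·6 + (1/2)·2 + (1/4)·0 = 5/2
Paper: (1/4)·5 + (1/2)·(-1) + (1/4)·(-3) = 0
Highest expected payoff is 5/2, from Rock.

Rock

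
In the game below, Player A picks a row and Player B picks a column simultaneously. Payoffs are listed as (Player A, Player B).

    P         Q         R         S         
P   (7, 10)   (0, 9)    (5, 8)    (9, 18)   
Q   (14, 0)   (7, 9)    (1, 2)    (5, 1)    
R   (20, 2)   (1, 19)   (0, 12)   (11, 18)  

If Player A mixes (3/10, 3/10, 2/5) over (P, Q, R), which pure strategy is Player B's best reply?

Q

Compute Player B's expected payoff from each pure strategy against the given mix.
P: (3/10)·10 + (3/10)·0 + (2/5)·2 = 19/5
Q: (3/10)·9 + (3/10)·9 + (2/5)·19 = 13
R: (3/10)·8 + (3/10)·2 + (2/5)·12 = 39/5
S: (3/10)·18 + (3/10)·1 + (2/5)·18 = 129/10
Highest expected payoff is 13, from Q.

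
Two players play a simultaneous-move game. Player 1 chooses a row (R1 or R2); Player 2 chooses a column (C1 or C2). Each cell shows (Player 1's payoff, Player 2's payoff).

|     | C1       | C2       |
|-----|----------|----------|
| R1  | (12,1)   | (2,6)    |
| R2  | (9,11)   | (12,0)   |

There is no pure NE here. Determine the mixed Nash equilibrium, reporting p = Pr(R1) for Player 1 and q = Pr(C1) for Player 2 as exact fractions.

p = 11/16, q = 10/13

Each player's mixing probability is pinned down by making the *other* player indifferent.
Player 2 indifferent between C1 and C2: p·1 + (1−p)·11 = p·6 + (1−p)·0 ⟹ 11 + (-10)p = 0 + 6p ⟹ p = 11/16.
Player 1 indifferent between R1 and R2: q·12 + (1−q)·2 = q·9 + (1−q)·12 ⟹ 2 + 10q = 12 + (-3)q ⟹ q = 10/13.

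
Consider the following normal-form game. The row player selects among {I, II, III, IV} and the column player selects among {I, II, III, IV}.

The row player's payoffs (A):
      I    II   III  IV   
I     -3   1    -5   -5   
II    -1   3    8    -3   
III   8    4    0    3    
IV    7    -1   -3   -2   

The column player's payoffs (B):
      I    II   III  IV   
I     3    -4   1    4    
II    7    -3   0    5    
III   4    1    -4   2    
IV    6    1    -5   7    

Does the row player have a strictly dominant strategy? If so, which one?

None

Check whether one of the row player's strategies beats all alternatives regardless of what the opponent does.
I is not dominant: against I, II gives -1 > -3.
II is not dominant: against I, III gives 8 > -1.
III is not dominant: against III, II gives 8 > 0.
IV is not dominant: against I, III gives 8 > 7.
No single strategy is best against every opponent action.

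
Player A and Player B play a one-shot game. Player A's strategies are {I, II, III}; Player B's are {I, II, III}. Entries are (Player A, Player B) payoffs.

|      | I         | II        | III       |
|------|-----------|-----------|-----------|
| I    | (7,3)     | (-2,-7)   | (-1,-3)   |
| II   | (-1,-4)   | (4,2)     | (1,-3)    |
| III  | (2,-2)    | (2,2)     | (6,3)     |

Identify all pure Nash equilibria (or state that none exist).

A profile is a Nash equilibrium when each player is best-responding to the other.
Player A's best responses — vs I: I (payoff 7); vs II: II (payoff 4); vs III: III (payoff 6).
Player B's best responses — vs I: I (payoff 3); vs II: II (payoff 2); vs III: III (payoff 3).
Mutual best responses occur at (I, I), (II, II), and (III, III); at each, neither player gains by switching.

(I, I), (II, II), and (III, III)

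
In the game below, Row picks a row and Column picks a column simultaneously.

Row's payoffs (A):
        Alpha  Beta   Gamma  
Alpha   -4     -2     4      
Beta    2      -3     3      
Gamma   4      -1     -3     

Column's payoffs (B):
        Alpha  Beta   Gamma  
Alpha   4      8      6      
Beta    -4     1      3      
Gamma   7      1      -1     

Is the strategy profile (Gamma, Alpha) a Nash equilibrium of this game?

Yes

Holding Column at Alpha: Row gets 4 from Gamma, versus -4 from Alpha, 2 from Beta. No profitable deviation for Row.
Holding Row at Gamma: Column gets 7 from Alpha, versus 1 from Beta, -1 from Gamma. No profitable deviation for Column either.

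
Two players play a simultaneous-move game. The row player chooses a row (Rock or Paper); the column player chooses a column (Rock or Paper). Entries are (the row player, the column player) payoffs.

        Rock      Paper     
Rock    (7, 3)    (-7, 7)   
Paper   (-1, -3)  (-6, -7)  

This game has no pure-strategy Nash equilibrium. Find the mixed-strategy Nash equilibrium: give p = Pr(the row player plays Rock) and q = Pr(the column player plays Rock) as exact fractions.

p = 1/2, q = 1/9

Each player's mixing probability is pinned down by making the *other* player indifferent.
The column player indifferent between Rock and Paper: p·3 + (1−p)·(-3) = p·7 + (1−p)·(-7) ⟹ (-3) + 6p = (-7) + 14p ⟹ p = 1/2.
The row player indifferent between Rock and Paper: q·7 + (1−q)·(-7) = q·(-1) + (1−q)·(-6) ⟹ (-7) + 14q = (-6) + 5q ⟹ q = 1/9.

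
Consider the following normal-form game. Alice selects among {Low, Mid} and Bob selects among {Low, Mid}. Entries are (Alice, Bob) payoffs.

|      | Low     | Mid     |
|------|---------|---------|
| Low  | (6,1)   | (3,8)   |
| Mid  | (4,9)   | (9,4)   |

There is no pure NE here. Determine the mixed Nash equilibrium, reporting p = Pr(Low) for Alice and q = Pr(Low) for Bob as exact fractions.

p = 5/12, q = 3/4

In a mixed NE each player is indifferent between their pure strategies, so the opponent's mix sets the indifference.
Bob indifferent between Low and Mid: p·1 + (1−p)·9 = p·8 + (1−p)·4 ⟹ 9 + (-8)p = 4 + 4p ⟹ p = 5/12.
Alice indifferent between Low and Mid: q·6 + (1−q)·3 = q·4 + (1−q)·9 ⟹ 3 + 3q = 9 + (-5)q ⟹ q = 3/4.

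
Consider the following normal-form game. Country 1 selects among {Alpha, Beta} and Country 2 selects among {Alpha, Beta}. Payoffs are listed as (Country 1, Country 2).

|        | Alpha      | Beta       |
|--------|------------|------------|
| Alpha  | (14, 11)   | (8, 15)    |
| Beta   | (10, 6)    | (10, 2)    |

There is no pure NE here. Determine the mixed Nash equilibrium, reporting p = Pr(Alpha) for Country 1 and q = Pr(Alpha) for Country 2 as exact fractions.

p = 1/2, q = 1/3

In a mixed NE each player is indifferent between their pure strategies, so the opponent's mix sets the indifference.
Country 2 indifferent between Alpha and Beta: p·11 + (1−p)·6 = p·15 + (1−p)·2 ⟹ 6 + 5p = 2 + 13p ⟹ p = 1/2.
Country 1 indifferent between Alpha and Beta: q·14 + (1−q)·8 = q·10 + (1−q)·10 ⟹ 8 + 6q = 10 + 0q ⟹ q = 1/3.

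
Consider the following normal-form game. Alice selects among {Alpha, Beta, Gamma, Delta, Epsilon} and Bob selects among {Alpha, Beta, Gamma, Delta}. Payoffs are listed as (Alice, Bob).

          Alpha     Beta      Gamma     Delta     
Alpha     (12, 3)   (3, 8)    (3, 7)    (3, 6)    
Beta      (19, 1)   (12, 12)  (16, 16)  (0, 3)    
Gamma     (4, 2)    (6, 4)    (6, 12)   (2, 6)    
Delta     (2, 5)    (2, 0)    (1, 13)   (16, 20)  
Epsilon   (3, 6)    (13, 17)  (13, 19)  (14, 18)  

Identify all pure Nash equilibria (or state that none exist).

(Beta, Gamma) and (Delta, Delta)

Check mutual best responses: a cell is a NE iff neither player can gain by unilaterally deviating.
Alice's best responses — vs Alpha: Beta (payoff 19); vs Beta: Epsilon (payoff 13); vs Gamma: Beta (payoff 16); vs Delta: Delta (payoff 16).
Bob's best responses — vs Alpha: Beta (payoff 8); vs Beta: Gamma (payoff 16); vs Gamma: Gamma (payoff 12); vs Delta: Delta (payoff 20); vs Epsilon: Gamma (payoff 19).
Mutual best responses occur at (Beta, Gamma) and (Delta, Delta); at each, neither player gains by switching.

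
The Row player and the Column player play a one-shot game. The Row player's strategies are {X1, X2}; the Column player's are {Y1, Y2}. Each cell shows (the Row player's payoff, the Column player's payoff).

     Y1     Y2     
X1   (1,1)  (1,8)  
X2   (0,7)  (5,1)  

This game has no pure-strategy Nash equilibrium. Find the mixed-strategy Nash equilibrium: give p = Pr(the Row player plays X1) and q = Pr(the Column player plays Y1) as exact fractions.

In a mixed NE each player is indifferent between their pure strategies, so the opponent's mix sets the indifference.
The Column player indifferent between Y1 and Y2: p·1 + (1−p)·7 = p·8 + (1−p)·1 ⟹ 7 + (-6)p = 1 + 7p ⟹ p = 6/13.
The Row player indifferent between X1 and X2: q·1 + (1−q)·1 = q·0 + (1−q)·5 ⟹ 1 + 0q = 5 + (-5)q ⟹ q = 4/5.

p = 6/13, q = 4/5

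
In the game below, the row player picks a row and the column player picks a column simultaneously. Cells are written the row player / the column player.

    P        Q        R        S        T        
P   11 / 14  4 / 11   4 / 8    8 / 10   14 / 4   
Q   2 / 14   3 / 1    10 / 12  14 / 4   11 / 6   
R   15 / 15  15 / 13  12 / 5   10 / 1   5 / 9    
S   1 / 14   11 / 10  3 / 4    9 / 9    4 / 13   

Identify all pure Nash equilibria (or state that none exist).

(R, P)

Check mutual best responses: a cell is a NE iff neither player can gain by unilaterally deviating.
The row player's best responses — vs P: R (payoff 15); vs Q: R (payoff 15); vs R: R (payoff 12); vs S: Q (payoff 14); vs T: P (payoff 14).
The column player's best responses — vs P: P (payoff 14); vs Q: P (payoff 14); vs R: P (payoff 15); vs S: P (payoff 14).
The only mutual best response is (R, P); neither player gains by switching there.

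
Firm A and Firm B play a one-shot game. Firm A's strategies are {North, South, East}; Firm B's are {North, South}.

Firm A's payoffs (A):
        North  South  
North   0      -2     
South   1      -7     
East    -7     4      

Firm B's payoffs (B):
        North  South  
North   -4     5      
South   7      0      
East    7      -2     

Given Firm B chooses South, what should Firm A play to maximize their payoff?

East

With Firm B fixed at South, Firm A's payoffs are: North → -2, South → -7, East → 4.
The maximum is 4, achieved by East.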